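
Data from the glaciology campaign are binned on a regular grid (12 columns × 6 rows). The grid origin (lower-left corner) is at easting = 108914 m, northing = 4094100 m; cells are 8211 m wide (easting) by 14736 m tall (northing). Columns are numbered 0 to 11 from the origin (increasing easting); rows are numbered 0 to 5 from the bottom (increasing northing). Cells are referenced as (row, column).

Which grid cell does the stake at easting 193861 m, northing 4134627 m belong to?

(2, 10)

Column index: ⌊(193861 − 108914) / 8211⌋ = ⌊10.346⌋ = 10
Row offset from origin: ⌊(4134627 − 4094100) / 14736⌋ = ⌊2.750⌋ = 2 → row 2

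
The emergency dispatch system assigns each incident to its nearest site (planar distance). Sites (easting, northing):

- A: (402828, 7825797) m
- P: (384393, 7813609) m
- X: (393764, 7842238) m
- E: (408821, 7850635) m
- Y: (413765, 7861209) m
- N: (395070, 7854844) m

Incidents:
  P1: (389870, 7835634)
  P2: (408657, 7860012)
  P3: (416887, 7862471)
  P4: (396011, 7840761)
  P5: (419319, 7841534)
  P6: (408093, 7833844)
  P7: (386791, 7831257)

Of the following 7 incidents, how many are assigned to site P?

P1 → X
P2 → Y
P3 → Y
P4 → X
P5 → E
P6 → A
P7 → X
0 of the 7 go to P.

0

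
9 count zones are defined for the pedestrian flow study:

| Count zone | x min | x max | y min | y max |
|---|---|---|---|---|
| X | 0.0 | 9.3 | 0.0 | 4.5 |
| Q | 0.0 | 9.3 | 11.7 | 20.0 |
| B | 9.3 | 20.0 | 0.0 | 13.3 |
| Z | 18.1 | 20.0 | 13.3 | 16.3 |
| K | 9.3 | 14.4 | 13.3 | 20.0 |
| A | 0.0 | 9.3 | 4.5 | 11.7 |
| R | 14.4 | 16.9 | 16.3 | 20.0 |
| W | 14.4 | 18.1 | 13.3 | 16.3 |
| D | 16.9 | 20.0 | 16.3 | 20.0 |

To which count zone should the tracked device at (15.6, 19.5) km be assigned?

R

The point has x = 15.6 and y = 19.5.
Only R satisfies 14.4 ≤ x ≤ 16.9 and 16.3 ≤ y ≤ 20.0.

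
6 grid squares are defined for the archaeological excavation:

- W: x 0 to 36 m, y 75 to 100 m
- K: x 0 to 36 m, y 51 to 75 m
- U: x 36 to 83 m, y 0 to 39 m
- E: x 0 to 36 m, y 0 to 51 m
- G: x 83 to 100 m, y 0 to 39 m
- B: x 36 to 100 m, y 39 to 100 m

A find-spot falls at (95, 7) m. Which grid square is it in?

The point has x = 95 and y = 7.
Only G satisfies 83 ≤ x ≤ 100 and 0 ≤ y ≤ 39.

G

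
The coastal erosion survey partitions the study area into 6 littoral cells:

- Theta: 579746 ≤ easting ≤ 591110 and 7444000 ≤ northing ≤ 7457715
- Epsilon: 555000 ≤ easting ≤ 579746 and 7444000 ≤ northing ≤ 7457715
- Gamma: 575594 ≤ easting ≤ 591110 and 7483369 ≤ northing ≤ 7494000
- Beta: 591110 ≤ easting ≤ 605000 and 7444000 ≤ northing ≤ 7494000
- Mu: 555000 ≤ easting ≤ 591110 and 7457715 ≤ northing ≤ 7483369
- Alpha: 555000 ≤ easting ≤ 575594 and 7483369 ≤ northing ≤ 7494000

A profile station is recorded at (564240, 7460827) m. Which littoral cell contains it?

The point has easting = 564240 and northing = 7460827.
Only Mu satisfies 555000 ≤ easting ≤ 591110 and 7457715 ≤ northing ≤ 7483369.

Mu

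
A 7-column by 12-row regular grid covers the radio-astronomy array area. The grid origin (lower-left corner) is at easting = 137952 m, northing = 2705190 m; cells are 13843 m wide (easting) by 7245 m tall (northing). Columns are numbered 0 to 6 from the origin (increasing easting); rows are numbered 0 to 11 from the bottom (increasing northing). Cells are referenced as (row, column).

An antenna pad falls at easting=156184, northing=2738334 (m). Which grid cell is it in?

Column index: ⌊(156184 − 137952) / 13843⌋ = ⌊1.317⌋ = 1
Row offset from origin: ⌊(2738334 − 2705190) / 7245⌋ = ⌊4.575⌋ = 4 → row 4

(4, 1)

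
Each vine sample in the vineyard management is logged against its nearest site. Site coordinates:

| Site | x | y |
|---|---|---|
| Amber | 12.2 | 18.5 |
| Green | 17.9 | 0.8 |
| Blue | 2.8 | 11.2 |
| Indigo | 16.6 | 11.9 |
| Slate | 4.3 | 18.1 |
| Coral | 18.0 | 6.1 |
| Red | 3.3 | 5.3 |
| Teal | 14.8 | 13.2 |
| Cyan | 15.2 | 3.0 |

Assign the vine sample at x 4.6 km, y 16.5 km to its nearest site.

Slate

Squared distances to each site:
Amber: 61.760; Green: 423.380; Blue: 31.330; Indigo: 165.160; Slate: 2.650; Coral: 287.720; Red: 127.130; Teal: 114.930; Cyan: 294.610.
Minimum at Slate.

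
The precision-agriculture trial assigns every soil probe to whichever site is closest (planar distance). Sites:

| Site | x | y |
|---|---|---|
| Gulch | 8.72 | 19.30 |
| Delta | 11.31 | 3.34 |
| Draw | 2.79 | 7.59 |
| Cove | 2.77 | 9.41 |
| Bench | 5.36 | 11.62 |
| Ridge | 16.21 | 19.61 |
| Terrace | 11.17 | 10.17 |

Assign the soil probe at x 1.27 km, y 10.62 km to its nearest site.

Squared distances to each site:
Gulch: 130.845; Delta: 153.800; Draw: 11.491; Cove: 3.714; Bench: 17.728; Ridge: 304.024; Terrace: 98.213.
Minimum at Cove.

Cove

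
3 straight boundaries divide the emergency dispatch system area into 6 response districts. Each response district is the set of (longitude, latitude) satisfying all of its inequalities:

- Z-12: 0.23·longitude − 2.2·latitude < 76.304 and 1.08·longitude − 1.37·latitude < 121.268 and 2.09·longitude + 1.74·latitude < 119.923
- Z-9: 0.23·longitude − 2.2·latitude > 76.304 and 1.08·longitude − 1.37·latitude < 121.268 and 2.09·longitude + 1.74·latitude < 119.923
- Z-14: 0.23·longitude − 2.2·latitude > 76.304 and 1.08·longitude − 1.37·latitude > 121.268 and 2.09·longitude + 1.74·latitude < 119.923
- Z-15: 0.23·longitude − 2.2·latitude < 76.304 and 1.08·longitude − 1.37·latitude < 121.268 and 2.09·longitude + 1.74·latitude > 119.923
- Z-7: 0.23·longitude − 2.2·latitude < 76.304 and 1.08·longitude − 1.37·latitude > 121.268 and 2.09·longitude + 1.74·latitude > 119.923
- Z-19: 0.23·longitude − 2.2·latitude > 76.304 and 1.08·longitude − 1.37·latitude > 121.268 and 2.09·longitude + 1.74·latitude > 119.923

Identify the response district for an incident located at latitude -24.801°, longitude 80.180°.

Z-15

0.23·80.180 − 2.2·-24.801 = 73.004, which is < 76.304
1.08·80.180 − 1.37·-24.801 = 120.572, which is < 121.268
2.09·80.180 + 1.74·-24.801 = 124.422, which is > 119.923
This sign pattern matches Z-15.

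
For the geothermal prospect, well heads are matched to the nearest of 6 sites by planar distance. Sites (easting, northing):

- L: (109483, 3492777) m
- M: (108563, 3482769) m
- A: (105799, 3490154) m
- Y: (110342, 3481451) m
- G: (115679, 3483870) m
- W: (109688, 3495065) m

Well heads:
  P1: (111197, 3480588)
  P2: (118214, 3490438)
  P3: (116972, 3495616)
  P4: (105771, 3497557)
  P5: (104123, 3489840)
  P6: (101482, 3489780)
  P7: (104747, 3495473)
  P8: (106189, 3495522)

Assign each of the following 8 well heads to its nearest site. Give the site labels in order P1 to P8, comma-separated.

Y, G, W, W, A, A, W, W

P1 → Y (d²=1475794.00)
P2 → G (d²=49564849.00)
P3 → W (d²=53360257.00)
P4 → W (d²=21552953.00)
P5 → A (d²=2907572.00)
P6 → A (d²=18776365.00)
P7 → W (d²=24579945.00)
P8 → W (d²=12451850.00)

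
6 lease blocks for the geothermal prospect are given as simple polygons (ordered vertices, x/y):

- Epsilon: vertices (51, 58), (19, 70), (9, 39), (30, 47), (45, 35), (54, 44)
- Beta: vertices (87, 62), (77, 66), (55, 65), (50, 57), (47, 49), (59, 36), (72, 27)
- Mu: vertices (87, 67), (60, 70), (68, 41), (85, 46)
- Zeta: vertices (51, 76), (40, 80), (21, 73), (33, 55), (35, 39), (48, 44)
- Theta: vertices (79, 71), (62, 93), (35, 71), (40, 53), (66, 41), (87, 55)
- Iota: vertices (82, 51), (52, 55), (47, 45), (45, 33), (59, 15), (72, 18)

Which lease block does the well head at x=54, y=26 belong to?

Iota

Cast a ray rightward from (54, 26). For each polygon, the edges (by vertex number in listed order) whose endpoints lie on opposite sides of y = 26, where each meets that height, and whether that is right or left of the point:
Epsilon: no edge straddles that height → 0 crossings.
Beta: no edge straddles that height → 0 crossings.
Mu: no edge straddles that height → 0 crossings.
Zeta: no edge straddles that height → 0 crossings.
Theta: no edge straddles that height → 0 crossings.
Iota: 4–5 at x≈50.4 (left), 6–1 at x≈74.4 (right) → 1 crossing.
Only Iota has an odd count, so the point is inside Iota.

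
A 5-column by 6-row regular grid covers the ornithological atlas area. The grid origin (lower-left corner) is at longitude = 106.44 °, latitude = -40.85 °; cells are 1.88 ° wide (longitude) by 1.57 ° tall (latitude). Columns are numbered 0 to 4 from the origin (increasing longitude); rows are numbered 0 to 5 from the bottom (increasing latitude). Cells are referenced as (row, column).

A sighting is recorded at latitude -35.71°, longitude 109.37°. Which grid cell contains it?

Column index: ⌊(109.37 − 106.44) / 1.88⌋ = ⌊1.559⌋ = 1
Row offset from origin: ⌊(-35.71 − -40.85) / 1.57⌋ = ⌊3.274⌋ = 3 → row 3

(3, 1)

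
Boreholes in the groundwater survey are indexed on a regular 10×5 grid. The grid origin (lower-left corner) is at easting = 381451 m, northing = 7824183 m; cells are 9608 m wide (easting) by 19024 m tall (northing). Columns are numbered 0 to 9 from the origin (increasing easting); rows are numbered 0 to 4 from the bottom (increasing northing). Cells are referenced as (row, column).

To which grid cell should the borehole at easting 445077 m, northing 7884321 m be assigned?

(3, 6)

Column index: ⌊(445077 − 381451) / 9608⌋ = ⌊6.622⌋ = 6
Row offset from origin: ⌊(7884321 − 7824183) / 19024⌋ = ⌊3.161⌋ = 3 → row 3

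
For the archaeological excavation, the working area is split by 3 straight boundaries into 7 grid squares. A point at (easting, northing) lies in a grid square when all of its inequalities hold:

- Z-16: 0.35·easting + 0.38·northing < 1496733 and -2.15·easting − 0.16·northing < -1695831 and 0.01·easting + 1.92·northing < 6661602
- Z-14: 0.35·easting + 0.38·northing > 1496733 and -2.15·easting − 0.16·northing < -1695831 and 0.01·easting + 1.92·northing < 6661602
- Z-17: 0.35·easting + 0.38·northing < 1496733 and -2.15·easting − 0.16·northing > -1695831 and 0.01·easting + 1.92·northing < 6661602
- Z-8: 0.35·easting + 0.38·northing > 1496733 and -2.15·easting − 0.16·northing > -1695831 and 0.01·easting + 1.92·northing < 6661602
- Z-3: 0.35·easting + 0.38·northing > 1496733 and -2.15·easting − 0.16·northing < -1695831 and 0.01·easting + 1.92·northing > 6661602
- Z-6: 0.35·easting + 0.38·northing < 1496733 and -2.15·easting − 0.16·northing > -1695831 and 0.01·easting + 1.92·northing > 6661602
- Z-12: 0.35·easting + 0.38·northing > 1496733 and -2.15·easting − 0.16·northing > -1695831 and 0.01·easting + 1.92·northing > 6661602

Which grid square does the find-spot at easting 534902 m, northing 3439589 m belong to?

Z-16

0.35·534902 + 0.38·3439589 = 1494259.520, which is < 1496733
-2.15·534902 − 0.16·3439589 = -1700373.540, which is < -1695831
0.01·534902 + 1.92·3439589 = 6609359.900, which is < 6661602
This sign pattern matches Z-16.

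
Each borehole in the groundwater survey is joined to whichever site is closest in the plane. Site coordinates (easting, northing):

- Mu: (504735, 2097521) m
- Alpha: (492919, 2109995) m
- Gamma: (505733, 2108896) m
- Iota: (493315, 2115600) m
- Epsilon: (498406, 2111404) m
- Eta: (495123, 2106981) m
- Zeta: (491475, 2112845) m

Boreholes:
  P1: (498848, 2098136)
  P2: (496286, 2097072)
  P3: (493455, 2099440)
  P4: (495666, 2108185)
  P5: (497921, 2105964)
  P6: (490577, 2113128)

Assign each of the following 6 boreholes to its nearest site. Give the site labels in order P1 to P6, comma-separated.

Mu, Mu, Eta, Eta, Eta, Zeta

P1 → Mu (d²=35034994.00)
P2 → Mu (d²=71587202.00)
P3 → Eta (d²=59648905.00)
P4 → Eta (d²=1744465.00)
P5 → Eta (d²=8863093.00)
P6 → Zeta (d²=886493.00)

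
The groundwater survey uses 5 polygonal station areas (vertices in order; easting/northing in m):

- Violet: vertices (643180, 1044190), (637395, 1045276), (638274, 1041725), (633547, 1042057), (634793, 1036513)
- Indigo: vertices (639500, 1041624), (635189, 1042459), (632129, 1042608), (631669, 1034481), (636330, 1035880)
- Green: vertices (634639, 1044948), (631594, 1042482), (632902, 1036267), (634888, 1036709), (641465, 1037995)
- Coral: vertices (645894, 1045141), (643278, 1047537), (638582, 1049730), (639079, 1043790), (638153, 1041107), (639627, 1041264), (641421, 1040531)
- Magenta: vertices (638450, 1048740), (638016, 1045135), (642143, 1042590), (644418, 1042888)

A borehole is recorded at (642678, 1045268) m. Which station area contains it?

Cast a ray rightward from (642678, 1045268). For each polygon, the edges (by vertex number in listed order) whose endpoints lie on opposite sides of northing = 1045268, where each meets that height, and whether that is right or left of the point:
Violet: 1–2 at easting≈637437.6 (left), 2–3 at easting≈637397.0 (left) → 0 crossings.
Indigo: no edge straddles that height → 0 crossings.
Green: no edge straddles that height → 0 crossings.
Coral: 1–2 at easting≈645755.3 (right), 3–4 at easting≈638955.3 (left) → 1 crossing.
Magenta: 1–2 at easting≈638032.0 (left), 4–1 at easting≈641990.8 (left) → 0 crossings.
Only Coral has an odd count, so the point is inside Coral.

Coral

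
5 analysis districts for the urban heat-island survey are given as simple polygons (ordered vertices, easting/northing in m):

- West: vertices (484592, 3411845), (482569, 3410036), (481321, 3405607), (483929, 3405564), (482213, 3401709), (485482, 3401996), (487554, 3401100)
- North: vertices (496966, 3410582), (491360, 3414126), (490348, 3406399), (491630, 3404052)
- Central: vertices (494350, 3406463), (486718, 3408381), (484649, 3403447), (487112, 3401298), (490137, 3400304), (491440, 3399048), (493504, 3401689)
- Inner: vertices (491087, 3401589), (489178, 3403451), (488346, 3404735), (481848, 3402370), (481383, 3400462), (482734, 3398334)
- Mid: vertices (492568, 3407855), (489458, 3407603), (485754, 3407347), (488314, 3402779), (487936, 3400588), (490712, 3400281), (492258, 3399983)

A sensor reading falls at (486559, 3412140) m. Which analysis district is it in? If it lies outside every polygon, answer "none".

Cast a ray rightward from (486559, 3412140). For each polygon, the edges (by vertex number in listed order) whose endpoints lie on opposite sides of northing = 3412140, where each meets that height, and whether that is right or left of the point:
West: no edge straddles that height → 0 crossings.
North: 1–2 at easting≈494501.5 (right), 2–3 at easting≈491099.9 (right) → 2 crossings.
Central: no edge straddles that height → 0 crossings.
Inner: no edge straddles that height → 0 crossings.
Mid: no edge straddles that height → 0 crossings.
All counts are even, so the point lies outside every listed polygon.

none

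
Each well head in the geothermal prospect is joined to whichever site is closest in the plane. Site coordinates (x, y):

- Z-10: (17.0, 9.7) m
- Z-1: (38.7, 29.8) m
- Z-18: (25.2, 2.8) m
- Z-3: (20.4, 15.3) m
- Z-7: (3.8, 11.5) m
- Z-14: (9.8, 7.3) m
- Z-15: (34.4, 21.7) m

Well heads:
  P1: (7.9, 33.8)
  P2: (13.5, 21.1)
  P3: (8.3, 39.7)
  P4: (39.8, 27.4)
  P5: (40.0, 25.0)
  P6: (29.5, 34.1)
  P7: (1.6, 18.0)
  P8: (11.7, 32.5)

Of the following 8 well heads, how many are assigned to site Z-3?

P1 → Z-3
P2 → Z-3
P3 → Z-3
P4 → Z-1
P5 → Z-1
P6 → Z-1
P7 → Z-7
P8 → Z-3
4 of the 8 go to Z-3.

4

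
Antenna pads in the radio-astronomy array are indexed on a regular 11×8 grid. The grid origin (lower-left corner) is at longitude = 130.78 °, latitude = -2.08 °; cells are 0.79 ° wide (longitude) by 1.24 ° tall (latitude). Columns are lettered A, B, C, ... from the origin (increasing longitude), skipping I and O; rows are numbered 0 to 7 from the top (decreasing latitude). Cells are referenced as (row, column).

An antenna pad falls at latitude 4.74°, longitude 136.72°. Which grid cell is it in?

Column index: ⌊(136.72 − 130.78) / 0.79⌋ = ⌊7.519⌋ = 7 → column H
Row offset from origin: ⌊(4.74 − -2.08) / 1.24⌋ = ⌊5.500⌋ = 5 → row 2 (counted from top)

(2, H)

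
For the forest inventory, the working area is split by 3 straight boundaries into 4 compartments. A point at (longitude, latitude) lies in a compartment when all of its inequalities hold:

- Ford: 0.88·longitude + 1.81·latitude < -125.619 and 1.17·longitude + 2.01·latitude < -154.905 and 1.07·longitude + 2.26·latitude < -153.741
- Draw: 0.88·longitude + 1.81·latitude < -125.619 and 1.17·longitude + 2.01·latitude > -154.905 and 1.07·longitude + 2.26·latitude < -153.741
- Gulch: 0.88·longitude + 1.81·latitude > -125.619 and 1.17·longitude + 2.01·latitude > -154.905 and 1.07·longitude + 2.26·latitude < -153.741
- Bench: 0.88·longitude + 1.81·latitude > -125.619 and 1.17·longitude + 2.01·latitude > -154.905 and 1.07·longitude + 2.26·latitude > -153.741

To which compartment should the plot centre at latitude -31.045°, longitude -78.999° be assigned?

Draw

0.88·-78.999 + 1.81·-31.045 = -125.711, which is < -125.619
1.17·-78.999 + 2.01·-31.045 = -154.829, which is > -154.905
1.07·-78.999 + 2.26·-31.045 = -154.691, which is < -153.741
This sign pattern matches Draw.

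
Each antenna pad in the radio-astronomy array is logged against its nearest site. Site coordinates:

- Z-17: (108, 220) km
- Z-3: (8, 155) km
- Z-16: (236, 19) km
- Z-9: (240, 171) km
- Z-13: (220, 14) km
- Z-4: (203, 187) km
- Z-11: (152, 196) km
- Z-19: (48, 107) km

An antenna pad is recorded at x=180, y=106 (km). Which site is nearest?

Z-4

Squared distances to each site:
Z-17: 18180.000; Z-3: 31985.000; Z-16: 10705.000; Z-9: 7825.000; Z-13: 10064.000; Z-4: 7090.000; Z-11: 8884.000; Z-19: 17425.000.
Minimum at Z-4.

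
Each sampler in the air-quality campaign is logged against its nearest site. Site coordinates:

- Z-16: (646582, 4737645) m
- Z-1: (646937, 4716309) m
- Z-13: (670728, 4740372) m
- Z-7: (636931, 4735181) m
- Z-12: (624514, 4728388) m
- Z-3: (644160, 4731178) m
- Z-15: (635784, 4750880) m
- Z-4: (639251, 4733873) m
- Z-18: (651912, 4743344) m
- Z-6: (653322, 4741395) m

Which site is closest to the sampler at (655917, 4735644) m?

Z-6

Squared distances to each site:
Z-16: 91146226.000; Z-1: 454482625.000; Z-13: 241719705.000; Z-7: 360682565.000; Z-12: 1038797945.000; Z-3: 158172205.000; Z-15: 637473385.000; Z-4: 280891997.000; Z-18: 75330025.000; Z-6: 39808026.000.
Minimum at Z-6.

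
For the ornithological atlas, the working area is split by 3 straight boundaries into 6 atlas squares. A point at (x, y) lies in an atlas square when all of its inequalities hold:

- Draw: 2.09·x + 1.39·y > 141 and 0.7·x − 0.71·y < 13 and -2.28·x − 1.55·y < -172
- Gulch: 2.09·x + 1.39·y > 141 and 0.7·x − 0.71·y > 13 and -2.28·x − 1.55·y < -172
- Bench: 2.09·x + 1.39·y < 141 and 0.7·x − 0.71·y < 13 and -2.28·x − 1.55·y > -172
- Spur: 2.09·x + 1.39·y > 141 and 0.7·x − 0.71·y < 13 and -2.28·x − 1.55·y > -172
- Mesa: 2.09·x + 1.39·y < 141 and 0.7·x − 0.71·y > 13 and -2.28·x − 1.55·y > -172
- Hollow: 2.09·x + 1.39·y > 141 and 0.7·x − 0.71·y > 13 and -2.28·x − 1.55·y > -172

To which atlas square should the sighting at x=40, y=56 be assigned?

Draw

2.09·40 + 1.39·56 = 161.440, which is > 141
0.7·40 − 0.71·56 = -11.760, which is < 13
-2.28·40 − 1.55·56 = -178.000, which is < -172
This sign pattern matches Draw.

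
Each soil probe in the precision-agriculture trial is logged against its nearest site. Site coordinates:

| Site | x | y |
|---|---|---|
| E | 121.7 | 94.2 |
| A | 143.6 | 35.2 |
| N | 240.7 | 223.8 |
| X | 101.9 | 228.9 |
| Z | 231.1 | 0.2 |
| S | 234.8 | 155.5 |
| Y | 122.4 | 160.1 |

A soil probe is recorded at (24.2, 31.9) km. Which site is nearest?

E

Squared distances to each site:
E: 13387.540; A: 14267.250; N: 83697.860; X: 44846.290; Z: 43812.500; S: 59629.320; Y: 26078.480.
Minimum at E.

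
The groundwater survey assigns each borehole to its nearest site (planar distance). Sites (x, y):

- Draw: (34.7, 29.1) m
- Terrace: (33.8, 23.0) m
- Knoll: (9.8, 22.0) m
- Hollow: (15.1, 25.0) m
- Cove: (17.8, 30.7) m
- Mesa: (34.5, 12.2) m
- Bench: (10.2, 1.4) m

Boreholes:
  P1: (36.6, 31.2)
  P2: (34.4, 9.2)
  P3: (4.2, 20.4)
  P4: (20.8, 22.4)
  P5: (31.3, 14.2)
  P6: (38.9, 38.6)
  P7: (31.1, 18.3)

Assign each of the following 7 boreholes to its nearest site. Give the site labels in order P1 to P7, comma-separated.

P1 → Draw (d²=8.02)
P2 → Mesa (d²=9.01)
P3 → Knoll (d²=33.92)
P4 → Hollow (d²=39.25)
P5 → Mesa (d²=14.24)
P6 → Draw (d²=107.89)
P7 → Terrace (d²=29.38)

Draw, Mesa, Knoll, Hollow, Mesa, Draw, Terrace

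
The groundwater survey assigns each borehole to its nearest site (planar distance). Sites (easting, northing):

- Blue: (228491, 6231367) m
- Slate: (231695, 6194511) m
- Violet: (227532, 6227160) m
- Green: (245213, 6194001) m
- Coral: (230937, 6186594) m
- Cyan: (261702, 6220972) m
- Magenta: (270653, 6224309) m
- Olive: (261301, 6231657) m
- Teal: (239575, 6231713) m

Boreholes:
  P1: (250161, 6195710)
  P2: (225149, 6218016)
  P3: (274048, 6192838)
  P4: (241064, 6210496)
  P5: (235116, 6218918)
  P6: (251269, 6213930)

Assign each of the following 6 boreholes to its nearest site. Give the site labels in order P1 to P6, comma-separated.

Green, Violet, Green, Green, Violet, Cyan

P1 → Green (d²=27403385.00)
P2 → Violet (d²=89291425.00)
P3 → Green (d²=832809794.00)
P4 → Green (d²=289299226.00)
P5 → Violet (d²=125447620.00)
P6 → Cyan (d²=158437253.00)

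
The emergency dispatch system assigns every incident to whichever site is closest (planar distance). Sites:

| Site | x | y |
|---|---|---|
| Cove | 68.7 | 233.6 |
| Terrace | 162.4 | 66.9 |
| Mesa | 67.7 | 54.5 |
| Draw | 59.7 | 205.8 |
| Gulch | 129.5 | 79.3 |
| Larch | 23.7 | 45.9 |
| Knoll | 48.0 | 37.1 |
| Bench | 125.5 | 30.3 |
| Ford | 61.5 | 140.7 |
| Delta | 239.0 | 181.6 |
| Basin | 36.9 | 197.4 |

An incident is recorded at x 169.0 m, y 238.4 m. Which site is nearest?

Delta

Squared distances to each site:
Cove: 10083.130; Terrace: 29455.810; Mesa: 44080.900; Draw: 13009.250; Gulch: 26873.060; Larch: 58168.340; Knoll: 55162.690; Bench: 45197.860; Ford: 21101.540; Delta: 8126.240; Basin: 19131.410.
Minimum at Delta.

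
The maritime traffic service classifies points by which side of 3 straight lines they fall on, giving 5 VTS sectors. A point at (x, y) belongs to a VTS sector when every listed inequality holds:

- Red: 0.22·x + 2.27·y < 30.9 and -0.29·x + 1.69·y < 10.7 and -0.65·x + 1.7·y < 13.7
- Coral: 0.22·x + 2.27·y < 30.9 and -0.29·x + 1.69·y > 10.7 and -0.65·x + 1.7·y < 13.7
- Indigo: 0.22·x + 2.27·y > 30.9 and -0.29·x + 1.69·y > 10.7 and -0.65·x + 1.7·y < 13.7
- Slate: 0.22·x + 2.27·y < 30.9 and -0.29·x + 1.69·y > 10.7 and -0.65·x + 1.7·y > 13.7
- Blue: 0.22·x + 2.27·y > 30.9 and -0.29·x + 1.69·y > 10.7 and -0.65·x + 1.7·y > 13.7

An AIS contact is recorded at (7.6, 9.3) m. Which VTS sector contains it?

Coral

0.22·7.6 + 2.27·9.3 = 22.783, which is < 30.9
-0.29·7.6 + 1.69·9.3 = 13.513, which is > 10.7
-0.65·7.6 + 1.7·9.3 = 10.870, which is < 13.7
This sign pattern matches Coral.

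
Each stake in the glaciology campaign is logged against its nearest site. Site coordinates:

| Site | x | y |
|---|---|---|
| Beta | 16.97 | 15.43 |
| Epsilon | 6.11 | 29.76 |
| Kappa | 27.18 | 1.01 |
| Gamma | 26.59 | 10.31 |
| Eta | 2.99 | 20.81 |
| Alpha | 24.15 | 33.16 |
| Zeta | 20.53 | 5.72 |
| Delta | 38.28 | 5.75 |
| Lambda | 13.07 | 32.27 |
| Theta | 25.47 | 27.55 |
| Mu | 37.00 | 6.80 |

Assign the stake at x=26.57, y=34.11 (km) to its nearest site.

Alpha

Squared distances to each site:
Beta: 441.102; Epsilon: 437.534; Kappa: 1095.982; Gamma: 566.440; Eta: 732.906; Alpha: 6.759; Zeta: 842.474; Delta: 941.414; Lambda: 185.636; Theta: 44.244; Mu: 854.621.
Minimum at Alpha.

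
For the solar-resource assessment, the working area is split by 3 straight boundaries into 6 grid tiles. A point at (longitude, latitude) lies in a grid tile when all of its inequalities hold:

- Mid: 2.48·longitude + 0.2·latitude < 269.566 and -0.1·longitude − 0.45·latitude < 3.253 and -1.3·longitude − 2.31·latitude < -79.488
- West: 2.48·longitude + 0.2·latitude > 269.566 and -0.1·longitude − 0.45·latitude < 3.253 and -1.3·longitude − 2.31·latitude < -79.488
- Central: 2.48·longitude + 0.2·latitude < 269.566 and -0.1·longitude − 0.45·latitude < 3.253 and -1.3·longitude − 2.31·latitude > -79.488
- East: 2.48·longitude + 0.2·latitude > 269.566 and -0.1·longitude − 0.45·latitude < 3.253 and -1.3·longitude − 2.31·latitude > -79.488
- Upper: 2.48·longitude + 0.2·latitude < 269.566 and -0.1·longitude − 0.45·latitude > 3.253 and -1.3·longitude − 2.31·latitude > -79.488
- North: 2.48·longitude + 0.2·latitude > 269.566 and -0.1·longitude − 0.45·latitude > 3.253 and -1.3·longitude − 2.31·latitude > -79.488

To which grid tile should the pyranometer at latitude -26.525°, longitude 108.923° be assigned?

2.48·108.923 + 0.2·-26.525 = 264.824, which is < 269.566
-0.1·108.923 − 0.45·-26.525 = 1.044, which is < 3.253
-1.3·108.923 − 2.31·-26.525 = -80.327, which is < -79.488
This sign pattern matches Mid.

Mid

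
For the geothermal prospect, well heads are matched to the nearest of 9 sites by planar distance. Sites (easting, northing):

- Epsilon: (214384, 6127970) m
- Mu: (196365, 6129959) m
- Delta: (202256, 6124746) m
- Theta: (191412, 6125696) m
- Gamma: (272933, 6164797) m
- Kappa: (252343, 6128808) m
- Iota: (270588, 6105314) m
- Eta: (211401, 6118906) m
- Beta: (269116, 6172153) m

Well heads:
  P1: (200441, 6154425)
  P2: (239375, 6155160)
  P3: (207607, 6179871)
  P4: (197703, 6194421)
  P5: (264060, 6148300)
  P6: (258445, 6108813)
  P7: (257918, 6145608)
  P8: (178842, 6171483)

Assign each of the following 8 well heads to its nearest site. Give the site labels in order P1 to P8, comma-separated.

Mu, Kappa, Mu, Mu, Gamma, Iota, Kappa, Mu

P1 → Mu (d²=615198932.00)
P2 → Kappa (d²=862596928.00)
P3 → Mu (d²=2617590308.00)
P4 → Mu (d²=4157139688.00)
P5 → Gamma (d²=350881138.00)
P6 → Iota (d²=159695450.00)
P7 → Kappa (d²=313320625.00)
P8 → Mu (d²=2031298105.00)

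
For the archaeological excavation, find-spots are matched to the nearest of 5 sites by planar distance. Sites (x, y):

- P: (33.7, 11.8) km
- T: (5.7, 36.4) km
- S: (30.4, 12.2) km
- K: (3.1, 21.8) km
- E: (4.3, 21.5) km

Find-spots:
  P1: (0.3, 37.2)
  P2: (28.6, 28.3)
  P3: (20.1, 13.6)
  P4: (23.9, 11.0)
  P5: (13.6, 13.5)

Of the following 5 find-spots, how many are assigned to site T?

P1 → T
P2 → S
P3 → S
P4 → S
P5 → E
1 of the 5 goes to T.

1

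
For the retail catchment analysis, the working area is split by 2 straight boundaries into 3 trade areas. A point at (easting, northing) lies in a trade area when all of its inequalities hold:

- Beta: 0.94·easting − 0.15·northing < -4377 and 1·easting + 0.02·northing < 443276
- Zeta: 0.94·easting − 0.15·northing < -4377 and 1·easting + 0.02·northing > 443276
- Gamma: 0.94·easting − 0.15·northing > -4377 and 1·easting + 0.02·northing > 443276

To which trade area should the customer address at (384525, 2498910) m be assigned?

Beta

0.94·384525 − 0.15·2498910 = -13383.000, which is < -4377
1·384525 + 0.02·2498910 = 434503.200, which is < 443276
This sign pattern matches Beta.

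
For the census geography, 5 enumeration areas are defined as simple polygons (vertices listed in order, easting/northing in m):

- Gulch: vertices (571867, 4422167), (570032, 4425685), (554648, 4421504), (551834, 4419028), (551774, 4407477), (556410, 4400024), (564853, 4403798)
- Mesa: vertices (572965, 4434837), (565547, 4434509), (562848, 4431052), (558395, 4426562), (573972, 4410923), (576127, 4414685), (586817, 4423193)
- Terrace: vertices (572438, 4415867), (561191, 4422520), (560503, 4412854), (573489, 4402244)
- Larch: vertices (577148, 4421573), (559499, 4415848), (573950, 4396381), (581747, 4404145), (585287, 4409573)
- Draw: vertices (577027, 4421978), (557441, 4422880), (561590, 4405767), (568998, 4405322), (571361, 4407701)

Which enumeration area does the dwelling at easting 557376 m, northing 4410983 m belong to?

Gulch

Cast a ray rightward from (557376, 4410983). For each polygon, the edges (by vertex number in listed order) whose endpoints lie on opposite sides of northing = 4410983, where each meets that height, and whether that is right or left of the point:
Gulch: 4–5 at easting≈551792.2 (left), 7–1 at easting≈567596.5 (right) → 1 crossing.
Mesa: 4–5 at easting≈573912.2 (right), 5–6 at easting≈574006.4 (right) → 2 crossings.
Terrace: 3–4 at easting≈562793.0 (right), 4–1 at easting≈572814.8 (right) → 2 crossings.
Larch: 2–3 at easting≈563110.5 (right), 5–1 at easting≈584330.7 (right) → 2 crossings.
Draw: 2–3 at easting≈560325.4 (right), 5–1 at easting≈572663.5 (right) → 2 crossings.
Only Gulch has an odd count, so the point is inside Gulch.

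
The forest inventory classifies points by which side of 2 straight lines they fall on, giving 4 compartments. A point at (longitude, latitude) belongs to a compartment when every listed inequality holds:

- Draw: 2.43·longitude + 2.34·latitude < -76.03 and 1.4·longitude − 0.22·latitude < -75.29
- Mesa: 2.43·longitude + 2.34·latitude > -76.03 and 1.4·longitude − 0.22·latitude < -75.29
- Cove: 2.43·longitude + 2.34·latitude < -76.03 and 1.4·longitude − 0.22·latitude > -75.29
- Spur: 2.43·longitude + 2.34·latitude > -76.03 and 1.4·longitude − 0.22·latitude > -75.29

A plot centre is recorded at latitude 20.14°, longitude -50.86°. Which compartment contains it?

Draw

2.43·-50.86 + 2.34·20.14 = -76.462, which is < -76.03
1.4·-50.86 − 0.22·20.14 = -75.635, which is < -75.29
This sign pattern matches Draw.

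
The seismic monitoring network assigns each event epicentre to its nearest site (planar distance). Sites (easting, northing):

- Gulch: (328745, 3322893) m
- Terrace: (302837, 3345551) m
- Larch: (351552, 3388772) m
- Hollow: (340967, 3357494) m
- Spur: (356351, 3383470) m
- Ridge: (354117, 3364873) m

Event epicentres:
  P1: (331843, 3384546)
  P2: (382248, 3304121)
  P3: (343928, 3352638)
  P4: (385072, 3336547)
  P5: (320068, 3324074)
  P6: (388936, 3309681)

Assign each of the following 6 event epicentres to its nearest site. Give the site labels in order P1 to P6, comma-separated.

P1 → Larch (d²=406303757.00)
P2 → Gulch (d²=3214958993.00)
P3 → Hollow (d²=32348257.00)
P4 → Ridge (d²=1760574301.00)
P5 → Gulch (d²=76685090.00)
P6 → Gulch (d²=3797513425.00)

Larch, Gulch, Hollow, Ridge, Gulch, Gulch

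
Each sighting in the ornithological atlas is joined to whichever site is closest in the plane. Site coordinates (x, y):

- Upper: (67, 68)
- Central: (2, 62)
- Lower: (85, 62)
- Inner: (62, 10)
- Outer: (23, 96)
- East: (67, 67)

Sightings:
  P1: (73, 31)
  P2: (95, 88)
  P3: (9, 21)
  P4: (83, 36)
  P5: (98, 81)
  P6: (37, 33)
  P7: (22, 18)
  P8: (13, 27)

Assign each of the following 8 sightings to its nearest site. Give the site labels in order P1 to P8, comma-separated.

P1 → Inner (d²=562.00)
P2 → Lower (d²=776.00)
P3 → Central (d²=1730.00)
P4 → Lower (d²=680.00)
P5 → Lower (d²=530.00)
P6 → Inner (d²=1154.00)
P7 → Inner (d²=1664.00)
P8 → Central (d²=1346.00)

Inner, Lower, Central, Lower, Lower, Inner, Inner, Central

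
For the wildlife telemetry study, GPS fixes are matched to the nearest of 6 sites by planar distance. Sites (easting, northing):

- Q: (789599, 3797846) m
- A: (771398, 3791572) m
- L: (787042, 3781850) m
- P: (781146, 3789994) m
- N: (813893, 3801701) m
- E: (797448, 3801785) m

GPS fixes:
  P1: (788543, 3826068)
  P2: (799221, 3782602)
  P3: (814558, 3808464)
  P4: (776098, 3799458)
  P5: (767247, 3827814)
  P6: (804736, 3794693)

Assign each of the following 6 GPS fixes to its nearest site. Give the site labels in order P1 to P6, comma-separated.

P1 → E (d²=668963114.00)
P2 → L (d²=148893545.00)
P3 → N (d²=46180394.00)
P4 → A (d²=84278996.00)
P5 → A (d²=1330713365.00)
P6 → E (d²=103411408.00)

E, L, N, A, A, E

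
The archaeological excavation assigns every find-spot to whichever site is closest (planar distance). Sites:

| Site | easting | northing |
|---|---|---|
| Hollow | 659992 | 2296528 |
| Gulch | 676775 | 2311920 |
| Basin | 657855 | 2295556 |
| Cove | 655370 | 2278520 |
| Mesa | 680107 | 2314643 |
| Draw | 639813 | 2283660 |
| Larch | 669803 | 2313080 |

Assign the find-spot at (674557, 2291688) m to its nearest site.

Squared distances to each site:
Hollow: 235564825.000; Gulch: 414253348.000; Basin: 293918228.000; Cove: 541537193.000; Mesa: 557734525.000; Draw: 1271594320.000; Larch: 480218180.000.
Minimum at Hollow.

Hollow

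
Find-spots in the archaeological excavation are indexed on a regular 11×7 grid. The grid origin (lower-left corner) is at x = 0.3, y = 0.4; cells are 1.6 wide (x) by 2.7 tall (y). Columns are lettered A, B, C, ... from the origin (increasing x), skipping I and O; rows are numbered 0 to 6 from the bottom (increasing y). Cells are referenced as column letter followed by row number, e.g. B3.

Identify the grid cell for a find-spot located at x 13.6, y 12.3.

Column index: ⌊(13.6 − 0.3) / 1.6⌋ = ⌊8.312⌋ = 8 → column J
Row offset from origin: ⌊(12.3 − 0.4) / 2.7⌋ = ⌊4.407⌋ = 4 → row 4

J4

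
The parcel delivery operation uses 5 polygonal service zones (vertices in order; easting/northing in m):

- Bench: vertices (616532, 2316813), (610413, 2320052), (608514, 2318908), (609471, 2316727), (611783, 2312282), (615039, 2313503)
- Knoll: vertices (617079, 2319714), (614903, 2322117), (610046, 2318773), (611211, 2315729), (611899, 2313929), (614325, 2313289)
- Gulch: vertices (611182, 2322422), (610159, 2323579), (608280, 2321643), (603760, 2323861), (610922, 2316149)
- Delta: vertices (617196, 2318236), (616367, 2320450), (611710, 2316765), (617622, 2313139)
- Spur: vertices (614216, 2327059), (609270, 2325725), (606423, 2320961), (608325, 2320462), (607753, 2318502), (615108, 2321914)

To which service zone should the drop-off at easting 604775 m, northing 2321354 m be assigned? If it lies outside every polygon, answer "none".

Cast a ray rightward from (604775, 2321354). For each polygon, the edges (by vertex number in listed order) whose endpoints lie on opposite sides of northing = 2321354, where each meets that height, and whether that is right or left of the point:
Bench: no edge straddles that height → 0 crossings.
Knoll: 1–2 at easting≈615593.9 (right), 2–3 at easting≈613794.8 (right) → 2 crossings.
Gulch: 4–5 at easting≈606088.2 (right), 5–1 at easting≈611137.7 (right) → 2 crossings.
Delta: no edge straddles that height → 0 crossings.
Spur: 2–3 at easting≈606657.9 (right), 5–6 at easting≈613900.8 (right) → 2 crossings.
All counts are even, so the point lies outside every listed polygon.

none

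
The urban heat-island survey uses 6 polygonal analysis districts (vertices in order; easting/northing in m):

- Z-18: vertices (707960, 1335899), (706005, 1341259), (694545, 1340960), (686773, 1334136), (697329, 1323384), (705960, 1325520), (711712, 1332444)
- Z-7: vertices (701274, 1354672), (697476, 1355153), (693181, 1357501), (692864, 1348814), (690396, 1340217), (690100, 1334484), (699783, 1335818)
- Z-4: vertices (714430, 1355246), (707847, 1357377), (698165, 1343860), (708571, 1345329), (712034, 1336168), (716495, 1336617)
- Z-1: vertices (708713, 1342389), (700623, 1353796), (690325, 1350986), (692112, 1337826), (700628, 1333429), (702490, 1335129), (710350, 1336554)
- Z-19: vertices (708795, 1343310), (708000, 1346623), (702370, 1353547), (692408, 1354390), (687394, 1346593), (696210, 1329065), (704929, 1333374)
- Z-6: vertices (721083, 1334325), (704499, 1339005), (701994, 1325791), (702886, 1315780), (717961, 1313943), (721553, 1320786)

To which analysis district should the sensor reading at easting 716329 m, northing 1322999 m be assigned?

Z-6

Cast a ray rightward from (716329, 1322999). For each polygon, the edges (by vertex number in listed order) whose endpoints lie on opposite sides of northing = 1322999, where each meets that height, and whether that is right or left of the point:
Z-18: no edge straddles that height → 0 crossings.
Z-7: no edge straddles that height → 0 crossings.
Z-4: no edge straddles that height → 0 crossings.
Z-1: no edge straddles that height → 0 crossings.
Z-19: no edge straddles that height → 0 crossings.
Z-6: 3–4 at easting≈702242.8 (left), 6–1 at easting≈721476.2 (right) → 1 crossing.
Only Z-6 has an odd count, so the point is inside Z-6.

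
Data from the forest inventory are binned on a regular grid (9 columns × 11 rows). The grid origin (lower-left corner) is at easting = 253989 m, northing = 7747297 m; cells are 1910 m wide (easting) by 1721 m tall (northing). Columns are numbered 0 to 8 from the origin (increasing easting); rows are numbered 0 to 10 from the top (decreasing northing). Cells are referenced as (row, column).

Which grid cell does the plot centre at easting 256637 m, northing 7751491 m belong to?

Column index: ⌊(256637 − 253989) / 1910⌋ = ⌊1.386⌋ = 1
Row offset from origin: ⌊(7751491 − 7747297) / 1721⌋ = ⌊2.437⌋ = 2 → row 8 (counted from top)

(8, 1)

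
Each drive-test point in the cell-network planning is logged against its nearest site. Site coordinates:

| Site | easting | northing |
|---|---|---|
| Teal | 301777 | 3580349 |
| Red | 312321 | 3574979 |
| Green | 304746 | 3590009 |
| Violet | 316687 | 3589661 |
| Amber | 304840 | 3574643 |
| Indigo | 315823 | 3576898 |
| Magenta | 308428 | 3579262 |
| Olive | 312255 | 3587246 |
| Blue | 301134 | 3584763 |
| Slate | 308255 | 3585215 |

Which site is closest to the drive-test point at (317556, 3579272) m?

Squared distances to each site:
Teal: 250136770.000; Red: 45835074.000; Green: 279379269.000; Violet: 108686482.000; Amber: 183124297.000; Indigo: 8639165.000; Magenta: 83320484.000; Olive: 91685277.000; Blue: 299833165.000; Slate: 121827850.000.
Minimum at Indigo.

Indigo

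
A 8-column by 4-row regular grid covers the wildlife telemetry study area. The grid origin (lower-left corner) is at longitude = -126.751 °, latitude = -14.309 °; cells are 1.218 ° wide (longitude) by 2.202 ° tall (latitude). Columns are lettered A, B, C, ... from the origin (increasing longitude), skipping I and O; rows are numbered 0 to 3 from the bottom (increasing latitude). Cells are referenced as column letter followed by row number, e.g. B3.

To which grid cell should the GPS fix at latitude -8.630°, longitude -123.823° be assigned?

C2

Column index: ⌊(-123.823 − -126.751) / 1.218⌋ = ⌊2.404⌋ = 2 → column C
Row offset from origin: ⌊(-8.630 − -14.309) / 2.202⌋ = ⌊2.579⌋ = 2 → row 2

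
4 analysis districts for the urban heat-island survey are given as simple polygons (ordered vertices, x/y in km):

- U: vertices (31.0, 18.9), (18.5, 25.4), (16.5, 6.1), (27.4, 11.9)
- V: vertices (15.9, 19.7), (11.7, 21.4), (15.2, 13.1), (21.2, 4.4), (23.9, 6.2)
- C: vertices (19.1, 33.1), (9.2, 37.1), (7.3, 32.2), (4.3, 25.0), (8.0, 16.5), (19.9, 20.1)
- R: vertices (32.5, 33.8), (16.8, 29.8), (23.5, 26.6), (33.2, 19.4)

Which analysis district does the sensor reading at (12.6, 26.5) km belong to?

Cast a ray rightward from (12.6, 26.5). For each polygon, the edges (by vertex number in listed order) whose endpoints lie on opposite sides of y = 26.5, where each meets that height, and whether that is right or left of the point:
U: no edge straddles that height → 0 crossings.
V: no edge straddles that height → 0 crossings.
C: 3–4 at x≈4.92 (left), 6–1 at x≈19.51 (right) → 1 crossing.
R: 3–4 at x≈23.63 (right), 4–1 at x≈32.85 (right) → 2 crossings.
Only C has an odd count, so the point is inside C.

C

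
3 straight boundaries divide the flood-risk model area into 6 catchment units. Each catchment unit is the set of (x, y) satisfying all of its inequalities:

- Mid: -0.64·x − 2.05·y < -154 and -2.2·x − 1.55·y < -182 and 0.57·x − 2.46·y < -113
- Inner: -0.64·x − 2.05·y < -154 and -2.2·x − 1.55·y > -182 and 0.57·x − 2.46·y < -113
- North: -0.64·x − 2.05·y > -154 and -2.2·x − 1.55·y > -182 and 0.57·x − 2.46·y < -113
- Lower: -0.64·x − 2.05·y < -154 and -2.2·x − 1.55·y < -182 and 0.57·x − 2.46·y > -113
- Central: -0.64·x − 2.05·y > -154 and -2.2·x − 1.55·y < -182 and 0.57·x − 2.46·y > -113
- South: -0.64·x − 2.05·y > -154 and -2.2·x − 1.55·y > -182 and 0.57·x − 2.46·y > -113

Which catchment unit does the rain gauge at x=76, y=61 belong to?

Lower

-0.64·76 − 2.05·61 = -173.690, which is < -154
-2.2·76 − 1.55·61 = -261.750, which is < -182
0.57·76 − 2.46·61 = -106.740, which is > -113
This sign pattern matches Lower.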